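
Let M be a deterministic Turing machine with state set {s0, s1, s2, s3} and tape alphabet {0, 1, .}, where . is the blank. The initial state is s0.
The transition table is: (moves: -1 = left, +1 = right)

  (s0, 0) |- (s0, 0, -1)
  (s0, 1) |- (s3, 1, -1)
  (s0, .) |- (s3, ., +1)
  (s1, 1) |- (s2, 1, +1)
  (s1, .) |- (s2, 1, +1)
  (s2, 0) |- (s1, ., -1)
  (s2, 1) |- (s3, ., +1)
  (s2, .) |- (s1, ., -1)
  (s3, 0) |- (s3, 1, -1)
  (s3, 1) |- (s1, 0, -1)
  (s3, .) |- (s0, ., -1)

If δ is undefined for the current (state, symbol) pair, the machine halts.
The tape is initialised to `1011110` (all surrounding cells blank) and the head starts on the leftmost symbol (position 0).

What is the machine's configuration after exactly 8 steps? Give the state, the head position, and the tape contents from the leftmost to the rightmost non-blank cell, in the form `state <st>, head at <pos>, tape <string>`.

state s0, head at -2, tape 1011110

s0 | ..[1]011110   read 1 → write 1, move -1, go to s3
s3 | .[.]1011110   read . → write ., move -1, go to s0
s0 | [.].1011110   read . → write ., move +1, go to s3
s3 | .[.]1011110   read . → write ., move -1, go to s0
s0 | [.].1011110   read . → write ., move +1, go to s3
s3 | .[.]1011110   read . → write ., move -1, go to s0
s0 | [.].1011110   read . → write ., move +1, go to s3
s3 | .[.]1011110   read . → write ., move -1, go to s0
s0 | [.].1011110
After 8 steps: state s0, head at -2, tape 1011110.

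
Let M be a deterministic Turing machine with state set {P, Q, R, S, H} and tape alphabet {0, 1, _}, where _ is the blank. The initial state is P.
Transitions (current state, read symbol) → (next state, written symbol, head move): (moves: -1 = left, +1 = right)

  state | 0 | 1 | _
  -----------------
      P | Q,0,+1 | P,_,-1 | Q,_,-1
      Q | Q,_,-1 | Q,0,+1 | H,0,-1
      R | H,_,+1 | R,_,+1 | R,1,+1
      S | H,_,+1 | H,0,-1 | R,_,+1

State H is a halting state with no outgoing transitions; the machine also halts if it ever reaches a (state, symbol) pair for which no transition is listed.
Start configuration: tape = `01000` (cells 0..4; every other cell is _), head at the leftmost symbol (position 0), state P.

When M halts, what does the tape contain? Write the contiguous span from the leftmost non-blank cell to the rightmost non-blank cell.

state=P head=0 tape=__[0]1000   (P,0)→(Q,0,+1)
state=Q head=1 tape=__0[1]000   (Q,1)→(Q,0,+1)
state=Q head=2 tape=__00[0]00   (Q,0)→(Q,_,-1)
state=Q head=1 tape=__0[0]_00   (Q,0)→(Q,_,-1)
state=Q head=0 tape=__[0]__00   (Q,0)→(Q,_,-1)
state=Q head=-1 tape=_[_]___00   (Q,_)→(H,0,-1)
state=H head=-2 tape=[_]0___00
The non-blank tape span at halt is 0___00.

0___00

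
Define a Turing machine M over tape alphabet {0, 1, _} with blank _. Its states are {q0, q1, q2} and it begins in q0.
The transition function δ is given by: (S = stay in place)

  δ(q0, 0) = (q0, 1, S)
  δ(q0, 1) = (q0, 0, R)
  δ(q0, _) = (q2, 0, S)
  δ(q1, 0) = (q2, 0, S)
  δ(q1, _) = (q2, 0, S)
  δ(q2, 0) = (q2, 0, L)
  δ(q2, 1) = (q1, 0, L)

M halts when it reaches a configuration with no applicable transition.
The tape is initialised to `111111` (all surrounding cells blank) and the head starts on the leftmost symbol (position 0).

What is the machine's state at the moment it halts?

q0 | _[1]11111_   read 1 → write 0, move R, go to q0
q0 | _0[1]1111_   read 1 → write 0, move R, go to q0
q0 | _00[1]111_   read 1 → write 0, move R, go to q0
q0 | _000[1]11_   read 1 → write 0, move R, go to q0
q0 | _0000[1]1_   read 1 → write 0, move R, go to q0
q0 | _00000[1]_   read 1 → write 0, move R, go to q0
q0 | _000000[_]   read _ → write 0, move S, go to q2
q2 | _000000[0]   read 0 → write 0, move L, go to q2
q2 | _00000[0]0   read 0 → write 0, move L, go to q2
q2 | _0000[0]00   read 0 → write 0, move L, go to q2
q2 | _000[0]000   read 0 → write 0, move L, go to q2
q2 | _00[0]0000   read 0 → write 0, move L, go to q2
q2 | _0[0]00000   read 0 → write 0, move L, go to q2
q2 | _[0]000000   read 0 → write 0, move L, go to q2
q2 | [_]0000000
No transition is defined for (q2, _); M halts in state q2.

q2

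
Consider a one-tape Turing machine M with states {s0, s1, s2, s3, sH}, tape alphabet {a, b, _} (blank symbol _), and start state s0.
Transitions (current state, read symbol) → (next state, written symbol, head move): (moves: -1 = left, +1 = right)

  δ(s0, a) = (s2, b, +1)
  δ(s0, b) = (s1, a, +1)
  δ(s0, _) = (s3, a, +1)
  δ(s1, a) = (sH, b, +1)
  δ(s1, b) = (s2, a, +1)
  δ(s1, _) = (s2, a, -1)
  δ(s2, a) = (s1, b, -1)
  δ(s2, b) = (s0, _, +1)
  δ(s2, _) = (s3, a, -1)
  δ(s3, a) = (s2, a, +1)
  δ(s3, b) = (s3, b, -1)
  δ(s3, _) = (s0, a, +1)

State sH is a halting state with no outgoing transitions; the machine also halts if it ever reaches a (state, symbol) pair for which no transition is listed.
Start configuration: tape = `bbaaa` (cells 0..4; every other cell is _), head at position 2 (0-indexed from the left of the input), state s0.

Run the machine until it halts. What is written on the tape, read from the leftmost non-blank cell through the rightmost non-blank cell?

bbaaab

state=s0 head=2 tape=bb[a]aa__   (s0,a)→(s2,b,+1)
state=s2 head=3 tape=bbb[a]a__   (s2,a)→(s1,b,-1)
state=s1 head=2 tape=bb[b]ba__   (s1,b)→(s2,a,+1)
state=s2 head=3 tape=bba[b]a__   (s2,b)→(s0,_,+1)
state=s0 head=4 tape=bba_[a]__   (s0,a)→(s2,b,+1)
state=s2 head=5 tape=bba_b[_]_   (s2,_)→(s3,a,-1)
state=s3 head=4 tape=bba_[b]a_   (s3,b)→(s3,b,-1)
state=s3 head=3 tape=bba[_]ba_   (s3,_)→(s0,a,+1)
state=s0 head=4 tape=bbaa[b]a_   (s0,b)→(s1,a,+1)
state=s1 head=5 tape=bbaaa[a]_   (s1,a)→(sH,b,+1)
state=sH head=6 tape=bbaaab[_]
The non-blank tape span at halt is bbaaab.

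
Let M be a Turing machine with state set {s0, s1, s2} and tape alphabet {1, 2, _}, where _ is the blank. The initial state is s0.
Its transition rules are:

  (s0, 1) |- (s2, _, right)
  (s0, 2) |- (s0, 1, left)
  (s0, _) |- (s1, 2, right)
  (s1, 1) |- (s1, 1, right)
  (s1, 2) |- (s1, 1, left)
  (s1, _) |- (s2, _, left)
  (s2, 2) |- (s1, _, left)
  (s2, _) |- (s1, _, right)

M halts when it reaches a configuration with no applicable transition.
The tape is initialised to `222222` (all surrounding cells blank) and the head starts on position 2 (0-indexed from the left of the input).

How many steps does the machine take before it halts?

s0 | _22[2]222_   read 2 → write 1, move left, go to s0
s0 | _2[2]1222_   read 2 → write 1, move left, go to s0
s0 | _[2]11222_   read 2 → write 1, move left, go to s0
s0 | [_]111222_   read _ → write 2, move right, go to s1
s1 | 2[1]11222_   read 1 → write 1, move right, go to s1
s1 | 21[1]1222_   read 1 → write 1, move right, go to s1
s1 | 211[1]222_   read 1 → write 1, move right, go to s1
s1 | 2111[2]22_   read 2 → write 1, move left, go to s1
s1 | 211[1]122_   read 1 → write 1, move right, go to s1
s1 | 2111[1]22_   read 1 → write 1, move right, go to s1
s1 | 21111[2]2_   read 2 → write 1, move left, go to s1
s1 | 2111[1]12_   read 1 → write 1, move right, go to s1
s1 | 21111[1]2_   read 1 → write 1, move right, go to s1
s1 | 211111[2]_   read 2 → write 1, move left, go to s1
s1 | 21111[1]1_   read 1 → write 1, move right, go to s1
s1 | 211111[1]_   read 1 → write 1, move right, go to s1
s1 | 2111111[_]   read _ → write _, move left, go to s2
s2 | 211111[1]_
M halts after 17 transitions.

17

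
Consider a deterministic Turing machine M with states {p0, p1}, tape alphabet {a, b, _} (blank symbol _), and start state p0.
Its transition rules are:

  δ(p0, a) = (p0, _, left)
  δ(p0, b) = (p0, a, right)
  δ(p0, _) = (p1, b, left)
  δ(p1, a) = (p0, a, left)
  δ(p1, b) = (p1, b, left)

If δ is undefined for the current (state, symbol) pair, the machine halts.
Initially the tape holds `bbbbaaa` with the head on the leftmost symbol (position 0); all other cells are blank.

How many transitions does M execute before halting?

10

state=p0 head=0 tape=__[b]bbbaaa   (p0,b)→(p0,a,right)
state=p0 head=1 tape=__a[b]bbaaa   (p0,b)→(p0,a,right)
state=p0 head=2 tape=__aa[b]baaa   (p0,b)→(p0,a,right)
state=p0 head=3 tape=__aaa[b]aaa   (p0,b)→(p0,a,right)
state=p0 head=4 tape=__aaaa[a]aa   (p0,a)→(p0,_,left)
state=p0 head=3 tape=__aaa[a]_aa   (p0,a)→(p0,_,left)
state=p0 head=2 tape=__aa[a]__aa   (p0,a)→(p0,_,left)
state=p0 head=1 tape=__a[a]___aa   (p0,a)→(p0,_,left)
state=p0 head=0 tape=__[a]____aa   (p0,a)→(p0,_,left)
state=p0 head=-1 tape=_[_]_____aa   (p0,_)→(p1,b,left)
state=p1 head=-2 tape=[_]b_____aa
M halts after 10 transitions.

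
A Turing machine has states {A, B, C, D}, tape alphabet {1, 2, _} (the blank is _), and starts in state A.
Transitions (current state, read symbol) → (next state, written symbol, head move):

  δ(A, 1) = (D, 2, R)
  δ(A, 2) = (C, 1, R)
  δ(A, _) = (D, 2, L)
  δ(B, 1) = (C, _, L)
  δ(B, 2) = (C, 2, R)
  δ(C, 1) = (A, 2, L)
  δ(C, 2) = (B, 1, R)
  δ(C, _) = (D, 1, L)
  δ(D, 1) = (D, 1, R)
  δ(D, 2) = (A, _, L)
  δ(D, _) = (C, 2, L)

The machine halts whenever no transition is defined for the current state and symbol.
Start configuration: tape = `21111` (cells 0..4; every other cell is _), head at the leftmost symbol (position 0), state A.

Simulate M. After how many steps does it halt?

33

A | [2]1111___   read 2 → write 1, move R, go to C
C | 1[1]111___   read 1 → write 2, move L, go to A
A | [1]2111___   read 1 → write 2, move R, go to D
D | 2[2]111___   read 2 → write _, move L, go to A
A | [2]_111___   read 2 → write 1, move R, go to C
C | 1[_]111___   read _ → write 1, move L, go to D
D | [1]1111___   read 1 → write 1, move R, go to D
D | 1[1]111___   read 1 → write 1, move R, go to D
D | 11[1]11___   read 1 → write 1, move R, go to D
D | 111[1]1___   read 1 → write 1, move R, go to D
D | 1111[1]___   read 1 → write 1, move R, go to D
D | 11111[_]__   read _ → write 2, move L, go to C
C | 1111[1]2__   read 1 → write 2, move L, go to A
A | 111[1]22__   read 1 → write 2, move R, go to D
D | 1112[2]2__   read 2 → write _, move L, go to A
A | 111[2]_2__   read 2 → write 1, move R, go to C
C | 1111[_]2__   read _ → write 1, move L, go to D
D | 111[1]12__   read 1 → write 1, move R, go to D
D | 1111[1]2__   read 1 → write 1, move R, go to D
D | 11111[2]__   read 2 → write _, move L, go to A
A | 1111[1]___   read 1 → write 2, move R, go to D
D | 11112[_]__   read _ → write 2, move L, go to C
C | 1111[2]2__   read 2 → write 1, move R, go to B
B | 11111[2]__   read 2 → write 2, move R, go to C
C | 111112[_]_   read _ → write 1, move L, go to D
D | 11111[2]1_   read 2 → write _, move L, go to A
A | 1111[1]_1_   read 1 → write 2, move R, go to D
D | 11112[_]1_   read _ → write 2, move L, go to C
C | 1111[2]21_   read 2 → write 1, move R, go to B
B | 11111[2]1_   read 2 → write 2, move R, go to C
C | 111112[1]_   read 1 → write 2, move L, go to A
A | 11111[2]2_   read 2 → write 1, move R, go to C
C | 111111[2]_   read 2 → write 1, move R, go to B
B | 1111111[_]
M halts after 33 transitions.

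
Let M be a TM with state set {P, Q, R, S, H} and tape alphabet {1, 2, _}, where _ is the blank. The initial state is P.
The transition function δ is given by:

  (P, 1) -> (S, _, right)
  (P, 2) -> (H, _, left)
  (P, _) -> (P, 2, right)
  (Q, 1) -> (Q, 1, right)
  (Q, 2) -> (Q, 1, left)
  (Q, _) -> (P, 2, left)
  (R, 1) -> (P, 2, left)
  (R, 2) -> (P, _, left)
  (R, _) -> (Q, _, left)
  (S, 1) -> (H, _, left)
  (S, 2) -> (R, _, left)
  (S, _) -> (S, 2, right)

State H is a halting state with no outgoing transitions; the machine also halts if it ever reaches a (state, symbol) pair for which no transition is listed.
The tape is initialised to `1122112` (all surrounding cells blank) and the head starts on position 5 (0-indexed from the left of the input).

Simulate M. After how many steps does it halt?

35

P | __11221[1]2   read 1 → write _, move right, go to S
S | __11221_[2]   read 2 → write _, move left, go to R
R | __11221[_]_   read _ → write _, move left, go to Q
Q | __1122[1]__   read 1 → write 1, move right, go to Q
Q | __11221[_]_   read _ → write 2, move left, go to P
P | __1122[1]2_   read 1 → write _, move right, go to S
S | __1122_[2]_   read 2 → write _, move left, go to R
R | __1122[_]__   read _ → write _, move left, go to Q
Q | __112[2]___   read 2 → write 1, move left, go to Q
Q | __11[2]1___   read 2 → write 1, move left, go to Q
Q | __1[1]11___   read 1 → write 1, move right, go to Q
Q | __11[1]1___   read 1 → write 1, move right, go to Q
Q | __111[1]___   read 1 → write 1, move right, go to Q
Q | __1111[_]__   read _ → write 2, move left, go to P
P | __111[1]2__   read 1 → write _, move right, go to S
S | __111_[2]__   read 2 → write _, move left, go to R
R | __111[_]___   read _ → write _, move left, go to Q
Q | __11[1]____   read 1 → write 1, move right, go to Q
Q | __111[_]___   read _ → write 2, move left, go to P
P | __11[1]2___   read 1 → write _, move right, go to S
S | __11_[2]___   read 2 → write _, move left, go to R
R | __11[_]____   read _ → write _, move left, go to Q
Q | __1[1]_____   read 1 → write 1, move right, go to Q
Q | __11[_]____   read _ → write 2, move left, go to P
P | __1[1]2____   read 1 → write _, move right, go to S
S | __1_[2]____   read 2 → write _, move left, go to R
R | __1[_]_____   read _ → write _, move left, go to Q
Q | __[1]______   read 1 → write 1, move right, go to Q
Q | __1[_]_____   read _ → write 2, move left, go to P
P | __[1]2_____   read 1 → write _, move right, go to S
S | ___[2]_____   read 2 → write _, move left, go to R
R | __[_]______   read _ → write _, move left, go to Q
Q | _[_]_______   read _ → write 2, move left, go to P
P | [_]2_______   read _ → write 2, move right, go to P
P | 2[2]_______   read 2 → write _, move left, go to H
H | [2]________
M halts after 35 transitions.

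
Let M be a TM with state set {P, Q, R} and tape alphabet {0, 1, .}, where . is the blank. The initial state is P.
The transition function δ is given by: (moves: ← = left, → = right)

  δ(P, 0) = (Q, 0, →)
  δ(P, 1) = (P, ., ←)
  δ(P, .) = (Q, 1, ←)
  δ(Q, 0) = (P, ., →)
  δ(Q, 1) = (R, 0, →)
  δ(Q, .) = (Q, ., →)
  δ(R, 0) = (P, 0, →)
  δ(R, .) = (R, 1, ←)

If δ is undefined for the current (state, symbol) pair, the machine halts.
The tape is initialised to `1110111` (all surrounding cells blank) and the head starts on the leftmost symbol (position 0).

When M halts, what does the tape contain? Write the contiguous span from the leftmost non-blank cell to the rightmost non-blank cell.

state=P head=0 tape=..[1]110111   (P,1)→(P,.,←)
state=P head=-1 tape=.[.].110111   (P,.)→(Q,1,←)
state=Q head=-2 tape=[.]1.110111   (Q,.)→(Q,.,→)
state=Q head=-1 tape=.[1].110111   (Q,1)→(R,0,→)
state=R head=0 tape=.0[.]110111   (R,.)→(R,1,←)
state=R head=-1 tape=.[0]1110111   (R,0)→(P,0,→)
state=P head=0 tape=.0[1]110111   (P,1)→(P,.,←)
state=P head=-1 tape=.[0].110111   (P,0)→(Q,0,→)
state=Q head=0 tape=.0[.]110111   (Q,.)→(Q,.,→)
state=Q head=1 tape=.0.[1]10111   (Q,1)→(R,0,→)
state=R head=2 tape=.0.0[1]0111
The non-blank tape span at halt is 0.010111.

0.010111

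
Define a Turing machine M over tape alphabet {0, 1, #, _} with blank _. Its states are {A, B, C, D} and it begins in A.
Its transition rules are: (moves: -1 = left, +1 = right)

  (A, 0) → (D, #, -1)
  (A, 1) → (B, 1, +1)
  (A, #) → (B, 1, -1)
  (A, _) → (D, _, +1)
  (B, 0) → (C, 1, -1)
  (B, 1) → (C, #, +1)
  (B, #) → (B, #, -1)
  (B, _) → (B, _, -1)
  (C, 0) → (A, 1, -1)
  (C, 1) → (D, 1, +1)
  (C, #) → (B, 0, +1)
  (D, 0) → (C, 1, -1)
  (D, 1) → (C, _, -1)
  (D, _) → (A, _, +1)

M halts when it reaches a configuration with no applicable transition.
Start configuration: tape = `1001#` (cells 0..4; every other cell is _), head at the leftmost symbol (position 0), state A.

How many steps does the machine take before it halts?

A | [1]001#   read 1 → write 1, move +1, go to B
B | 1[0]01#   read 0 → write 1, move -1, go to C
C | [1]101#   read 1 → write 1, move +1, go to D
D | 1[1]01#   read 1 → write _, move -1, go to C
C | [1]_01#   read 1 → write 1, move +1, go to D
D | 1[_]01#   read _ → write _, move +1, go to A
A | 1_[0]1#   read 0 → write #, move -1, go to D
D | 1[_]#1#   read _ → write _, move +1, go to A
A | 1_[#]1#   read # → write 1, move -1, go to B
B | 1[_]11#   read _ → write _, move -1, go to B
B | [1]_11#   read 1 → write #, move +1, go to C
C | #[_]11#
M halts after 11 transitions.

11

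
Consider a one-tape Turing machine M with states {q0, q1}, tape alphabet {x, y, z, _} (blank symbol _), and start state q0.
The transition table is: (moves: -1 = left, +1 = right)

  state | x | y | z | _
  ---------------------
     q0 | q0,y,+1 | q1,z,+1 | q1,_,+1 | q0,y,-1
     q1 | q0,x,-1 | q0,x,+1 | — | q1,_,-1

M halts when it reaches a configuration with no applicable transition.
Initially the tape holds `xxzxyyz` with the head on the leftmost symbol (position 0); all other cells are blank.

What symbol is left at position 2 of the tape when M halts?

state=q0 head=0 tape=[x]xzxyyz__   (q0,x)→(q0,y,+1)
state=q0 head=1 tape=y[x]zxyyz__   (q0,x)→(q0,y,+1)
state=q0 head=2 tape=yy[z]xyyz__   (q0,z)→(q1,_,+1)
state=q1 head=3 tape=yy_[x]yyz__   (q1,x)→(q0,x,-1)
state=q0 head=2 tape=yy[_]xyyz__   (q0,_)→(q0,y,-1)
state=q0 head=1 tape=y[y]yxyyz__   (q0,y)→(q1,z,+1)
state=q1 head=2 tape=yz[y]xyyz__   (q1,y)→(q0,x,+1)
state=q0 head=3 tape=yzx[x]yyz__   (q0,x)→(q0,y,+1)
state=q0 head=4 tape=yzxy[y]yz__   (q0,y)→(q1,z,+1)
state=q1 head=5 tape=yzxyz[y]z__   (q1,y)→(q0,x,+1)
state=q0 head=6 tape=yzxyzx[z]__   (q0,z)→(q1,_,+1)
state=q1 head=7 tape=yzxyzx_[_]_   (q1,_)→(q1,_,-1)
state=q1 head=6 tape=yzxyzx[_]__   (q1,_)→(q1,_,-1)
state=q1 head=5 tape=yzxyz[x]___   (q1,x)→(q0,x,-1)
state=q0 head=4 tape=yzxy[z]x___   (q0,z)→(q1,_,+1)
state=q1 head=5 tape=yzxy_[x]___   (q1,x)→(q0,x,-1)
state=q0 head=4 tape=yzxy[_]x___   (q0,_)→(q0,y,-1)
state=q0 head=3 tape=yzx[y]yx___   (q0,y)→(q1,z,+1)
state=q1 head=4 tape=yzxz[y]x___   (q1,y)→(q0,x,+1)
state=q0 head=5 tape=yzxzx[x]___   (q0,x)→(q0,y,+1)
state=q0 head=6 tape=yzxzxy[_]__   (q0,_)→(q0,y,-1)
state=q0 head=5 tape=yzxzx[y]y__   (q0,y)→(q1,z,+1)
state=q1 head=6 tape=yzxzxz[y]__   (q1,y)→(q0,x,+1)
state=q0 head=7 tape=yzxzxzx[_]_   (q0,_)→(q0,y,-1)
state=q0 head=6 tape=yzxzxz[x]y_   (q0,x)→(q0,y,+1)
state=q0 head=7 tape=yzxzxzy[y]_   (q0,y)→(q1,z,+1)
state=q1 head=8 tape=yzxzxzyz[_]   (q1,_)→(q1,_,-1)
state=q1 head=7 tape=yzxzxzy[z]_
Cell 2 holds x when M halts.

x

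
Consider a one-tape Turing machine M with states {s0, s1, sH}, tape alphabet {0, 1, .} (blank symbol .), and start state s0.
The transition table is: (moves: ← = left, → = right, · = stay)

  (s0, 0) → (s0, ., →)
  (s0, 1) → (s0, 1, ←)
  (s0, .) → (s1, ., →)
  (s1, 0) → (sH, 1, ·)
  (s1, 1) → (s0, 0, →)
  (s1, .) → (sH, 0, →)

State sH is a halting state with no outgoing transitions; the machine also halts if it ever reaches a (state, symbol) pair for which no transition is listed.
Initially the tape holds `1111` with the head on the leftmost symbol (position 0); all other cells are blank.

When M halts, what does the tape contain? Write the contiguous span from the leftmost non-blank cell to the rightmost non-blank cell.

s0 | .[1]111...   read 1 → write 1, move ←, go to s0
s0 | [.]1111...   read . → write ., move →, go to s1
s1 | .[1]111...   read 1 → write 0, move →, go to s0
s0 | .0[1]11...   read 1 → write 1, move ←, go to s0
s0 | .[0]111...   read 0 → write ., move →, go to s0
s0 | ..[1]11...   read 1 → write 1, move ←, go to s0
s0 | .[.]111...   read . → write ., move →, go to s1
s1 | ..[1]11...   read 1 → write 0, move →, go to s0
s0 | ..0[1]1...   read 1 → write 1, move ←, go to s0
s0 | ..[0]11...   read 0 → write ., move →, go to s0
s0 | ...[1]1...   read 1 → write 1, move ←, go to s0
s0 | ..[.]11...   read . → write ., move →, go to s1
s1 | ...[1]1...   read 1 → write 0, move →, go to s0
s0 | ...0[1]...   read 1 → write 1, move ←, go to s0
s0 | ...[0]1...   read 0 → write ., move →, go to s0
s0 | ....[1]...   read 1 → write 1, move ←, go to s0
s0 | ...[.]1...   read . → write ., move →, go to s1
s1 | ....[1]...   read 1 → write 0, move →, go to s0
s0 | ....0[.]..   read . → write ., move →, go to s1
s1 | ....0.[.].   read . → write 0, move →, go to sH
sH | ....0.0[.]
The non-blank tape span at halt is 0.0.

0.0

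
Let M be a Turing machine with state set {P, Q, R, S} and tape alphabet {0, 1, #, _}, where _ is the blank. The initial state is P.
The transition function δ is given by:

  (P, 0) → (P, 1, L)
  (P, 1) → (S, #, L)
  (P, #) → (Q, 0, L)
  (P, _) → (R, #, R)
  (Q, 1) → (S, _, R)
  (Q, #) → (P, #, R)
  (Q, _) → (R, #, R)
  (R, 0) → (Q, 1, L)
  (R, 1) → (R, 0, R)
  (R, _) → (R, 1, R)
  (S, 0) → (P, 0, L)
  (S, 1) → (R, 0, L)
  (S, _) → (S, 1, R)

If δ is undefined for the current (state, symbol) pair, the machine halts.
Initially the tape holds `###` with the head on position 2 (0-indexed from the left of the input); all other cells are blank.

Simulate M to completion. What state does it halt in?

S

state=P head=2 tape=_##[#]   (P,#)→(Q,0,L)
state=Q head=1 tape=_#[#]0   (Q,#)→(P,#,R)
state=P head=2 tape=_##[0]   (P,0)→(P,1,L)
state=P head=1 tape=_#[#]1   (P,#)→(Q,0,L)
state=Q head=0 tape=_[#]01   (Q,#)→(P,#,R)
state=P head=1 tape=_#[0]1   (P,0)→(P,1,L)
state=P head=0 tape=_[#]11   (P,#)→(Q,0,L)
state=Q head=-1 tape=[_]011   (Q,_)→(R,#,R)
state=R head=0 tape=#[0]11   (R,0)→(Q,1,L)
state=Q head=-1 tape=[#]111   (Q,#)→(P,#,R)
state=P head=0 tape=#[1]11   (P,1)→(S,#,L)
state=S head=-1 tape=[#]#11
No transition is defined for (S, #); M halts in state S.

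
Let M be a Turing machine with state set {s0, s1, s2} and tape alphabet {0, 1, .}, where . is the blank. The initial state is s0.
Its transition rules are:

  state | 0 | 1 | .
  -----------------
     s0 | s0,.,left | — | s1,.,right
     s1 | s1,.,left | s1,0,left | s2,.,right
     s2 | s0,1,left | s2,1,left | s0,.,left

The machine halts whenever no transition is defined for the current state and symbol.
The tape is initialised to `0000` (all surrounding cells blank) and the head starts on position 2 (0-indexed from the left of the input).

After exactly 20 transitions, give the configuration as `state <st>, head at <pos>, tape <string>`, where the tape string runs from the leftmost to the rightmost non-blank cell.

s0 | .00[0]0   read 0 → write ., move left, go to s0
s0 | .0[0].0   read 0 → write ., move left, go to s0
s0 | .[0]..0   read 0 → write ., move left, go to s0
s0 | [.]...0   read . → write ., move right, go to s1
s1 | .[.]..0   read . → write ., move right, go to s2
s2 | ..[.].0   read . → write ., move left, go to s0
s0 | .[.]..0   read . → write ., move right, go to s1
s1 | ..[.].0   read . → write ., move right, go to s2
s2 | ...[.]0   read . → write ., move left, go to s0
s0 | ..[.].0   read . → write ., move right, go to s1
s1 | ...[.]0   read . → write ., move right, go to s2
s2 | ....[0]   read 0 → write 1, move left, go to s0
s0 | ...[.]1   read . → write ., move right, go to s1
s1 | ....[1]   read 1 → write 0, move left, go to s1
s1 | ...[.]0   read . → write ., move right, go to s2
s2 | ....[0]   read 0 → write 1, move left, go to s0
s0 | ...[.]1   read . → write ., move right, go to s1
s1 | ....[1]   read 1 → write 0, move left, go to s1
s1 | ...[.]0   read . → write ., move right, go to s2
s2 | ....[0]   read 0 → write 1, move left, go to s0
s0 | ...[.]1
After 20 steps: state s0, head at 2, tape 1.

state s0, head at 2, tape 1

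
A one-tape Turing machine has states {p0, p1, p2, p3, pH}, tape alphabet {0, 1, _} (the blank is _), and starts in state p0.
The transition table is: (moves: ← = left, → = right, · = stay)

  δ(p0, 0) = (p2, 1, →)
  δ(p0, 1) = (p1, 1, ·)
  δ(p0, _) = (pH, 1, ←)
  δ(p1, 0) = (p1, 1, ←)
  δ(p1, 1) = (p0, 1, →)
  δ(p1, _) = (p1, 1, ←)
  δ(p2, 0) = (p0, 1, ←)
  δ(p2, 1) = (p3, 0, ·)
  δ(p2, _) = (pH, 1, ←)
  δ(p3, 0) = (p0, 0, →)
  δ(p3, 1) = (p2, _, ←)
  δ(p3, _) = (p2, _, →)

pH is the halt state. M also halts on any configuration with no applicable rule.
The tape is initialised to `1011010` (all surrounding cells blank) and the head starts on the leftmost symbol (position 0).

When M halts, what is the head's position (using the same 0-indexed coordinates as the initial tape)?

6

state=p0 head=0 tape=[1]011010_   (p0,1)→(p1,1,·)
state=p1 head=0 tape=[1]011010_   (p1,1)→(p0,1,→)
state=p0 head=1 tape=1[0]11010_   (p0,0)→(p2,1,→)
state=p2 head=2 tape=11[1]1010_   (p2,1)→(p3,0,·)
state=p3 head=2 tape=11[0]1010_   (p3,0)→(p0,0,→)
state=p0 head=3 tape=110[1]010_   (p0,1)→(p1,1,·)
state=p1 head=3 tape=110[1]010_   (p1,1)→(p0,1,→)
state=p0 head=4 tape=1101[0]10_   (p0,0)→(p2,1,→)
state=p2 head=5 tape=11011[1]0_   (p2,1)→(p3,0,·)
state=p3 head=5 tape=11011[0]0_   (p3,0)→(p0,0,→)
state=p0 head=6 tape=110110[0]_   (p0,0)→(p2,1,→)
state=p2 head=7 tape=1101101[_]   (p2,_)→(pH,1,←)
state=pH head=6 tape=110110[1]1
At halt the head is at cell 6.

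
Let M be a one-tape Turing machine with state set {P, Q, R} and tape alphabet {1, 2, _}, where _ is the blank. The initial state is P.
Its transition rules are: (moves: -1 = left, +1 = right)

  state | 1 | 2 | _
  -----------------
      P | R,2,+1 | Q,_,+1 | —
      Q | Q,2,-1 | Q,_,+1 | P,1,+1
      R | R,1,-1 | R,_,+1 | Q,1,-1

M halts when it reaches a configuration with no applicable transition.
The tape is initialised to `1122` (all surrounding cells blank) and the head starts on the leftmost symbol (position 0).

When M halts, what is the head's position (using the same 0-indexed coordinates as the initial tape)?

P | __[1]122__   read 1 → write 2, move +1, go to R
R | __2[1]22__   read 1 → write 1, move -1, go to R
R | __[2]122__   read 2 → write _, move +1, go to R
R | ___[1]22__   read 1 → write 1, move -1, go to R
R | __[_]122__   read _ → write 1, move -1, go to Q
Q | _[_]1122__   read _ → write 1, move +1, go to P
P | _1[1]122__   read 1 → write 2, move +1, go to R
R | _12[1]22__   read 1 → write 1, move -1, go to R
R | _1[2]122__   read 2 → write _, move +1, go to R
R | _1_[1]22__   read 1 → write 1, move -1, go to R
R | _1[_]122__   read _ → write 1, move -1, go to Q
Q | _[1]1122__   read 1 → write 2, move -1, go to Q
Q | [_]21122__   read _ → write 1, move +1, go to P
P | 1[2]1122__   read 2 → write _, move +1, go to Q
Q | 1_[1]122__   read 1 → write 2, move -1, go to Q
Q | 1[_]2122__   read _ → write 1, move +1, go to P
P | 11[2]122__   read 2 → write _, move +1, go to Q
Q | 11_[1]22__   read 1 → write 2, move -1, go to Q
Q | 11[_]222__   read _ → write 1, move +1, go to P
P | 111[2]22__   read 2 → write _, move +1, go to Q
Q | 111_[2]2__   read 2 → write _, move +1, go to Q
Q | 111__[2]__   read 2 → write _, move +1, go to Q
Q | 111___[_]_   read _ → write 1, move +1, go to P
P | 111___1[_]
At halt the head is at cell 5.

5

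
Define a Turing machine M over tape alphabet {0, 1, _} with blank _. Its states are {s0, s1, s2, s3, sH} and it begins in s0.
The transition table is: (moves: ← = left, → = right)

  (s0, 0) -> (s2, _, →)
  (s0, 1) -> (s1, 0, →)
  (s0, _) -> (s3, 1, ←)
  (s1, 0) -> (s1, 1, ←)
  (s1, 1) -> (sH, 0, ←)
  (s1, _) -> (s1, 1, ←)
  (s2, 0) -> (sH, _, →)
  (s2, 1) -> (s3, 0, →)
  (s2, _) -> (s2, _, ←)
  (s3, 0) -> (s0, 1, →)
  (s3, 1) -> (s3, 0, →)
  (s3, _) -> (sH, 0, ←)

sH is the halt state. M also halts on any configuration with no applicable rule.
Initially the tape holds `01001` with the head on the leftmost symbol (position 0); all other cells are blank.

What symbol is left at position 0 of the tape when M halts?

state=s0 head=0 tape=[0]1001_   (s0,0)→(s2,_,→)
state=s2 head=1 tape=_[1]001_   (s2,1)→(s3,0,→)
state=s3 head=2 tape=_0[0]01_   (s3,0)→(s0,1,→)
state=s0 head=3 tape=_01[0]1_   (s0,0)→(s2,_,→)
state=s2 head=4 tape=_01_[1]_   (s2,1)→(s3,0,→)
state=s3 head=5 tape=_01_0[_]   (s3,_)→(sH,0,←)
state=sH head=4 tape=_01_[0]0
Cell 0 holds _ when M halts.

_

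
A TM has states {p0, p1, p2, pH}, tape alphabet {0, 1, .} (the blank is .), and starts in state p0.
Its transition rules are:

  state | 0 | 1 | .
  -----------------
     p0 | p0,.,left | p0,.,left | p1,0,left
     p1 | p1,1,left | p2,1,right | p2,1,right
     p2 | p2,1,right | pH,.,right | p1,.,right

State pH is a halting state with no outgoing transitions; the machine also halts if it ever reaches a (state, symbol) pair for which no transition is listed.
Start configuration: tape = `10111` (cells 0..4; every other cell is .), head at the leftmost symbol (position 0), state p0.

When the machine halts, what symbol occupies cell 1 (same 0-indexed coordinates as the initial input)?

.

p0 | ..[1]0111   read 1 → write ., move left, go to p0
p0 | .[.].0111   read . → write 0, move left, go to p1
p1 | [.]0.0111   read . → write 1, move right, go to p2
p2 | 1[0].0111   read 0 → write 1, move right, go to p2
p2 | 11[.]0111   read . → write ., move right, go to p1
p1 | 11.[0]111   read 0 → write 1, move left, go to p1
p1 | 11[.]1111   read . → write 1, move right, go to p2
p2 | 111[1]111   read 1 → write ., move right, go to pH
pH | 111.[1]11
Cell 1 holds . when M halts.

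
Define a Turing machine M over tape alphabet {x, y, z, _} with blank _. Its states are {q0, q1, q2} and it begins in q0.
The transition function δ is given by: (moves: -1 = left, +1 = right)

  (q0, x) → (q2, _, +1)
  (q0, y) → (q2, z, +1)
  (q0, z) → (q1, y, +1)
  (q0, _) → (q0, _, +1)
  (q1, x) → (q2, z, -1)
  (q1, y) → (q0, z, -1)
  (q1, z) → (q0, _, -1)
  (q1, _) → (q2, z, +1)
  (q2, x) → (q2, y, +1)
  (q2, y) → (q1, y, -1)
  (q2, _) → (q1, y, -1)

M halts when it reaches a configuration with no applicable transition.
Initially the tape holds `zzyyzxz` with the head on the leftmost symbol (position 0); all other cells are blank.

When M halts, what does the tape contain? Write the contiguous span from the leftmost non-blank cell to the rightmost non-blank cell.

q0 | _[z]zyyzxz   read z → write y, move +1, go to q1
q1 | _y[z]yyzxz   read z → write _, move -1, go to q0
q0 | _[y]_yyzxz   read y → write z, move +1, go to q2
q2 | _z[_]yyzxz   read _ → write y, move -1, go to q1
q1 | _[z]yyyzxz   read z → write _, move -1, go to q0
q0 | [_]_yyyzxz   read _ → write _, move +1, go to q0
q0 | _[_]yyyzxz   read _ → write _, move +1, go to q0
q0 | __[y]yyzxz   read y → write z, move +1, go to q2
q2 | __z[y]yzxz   read y → write y, move -1, go to q1
q1 | __[z]yyzxz   read z → write _, move -1, go to q0
q0 | _[_]_yyzxz   read _ → write _, move +1, go to q0
q0 | __[_]yyzxz   read _ → write _, move +1, go to q0
q0 | ___[y]yzxz   read y → write z, move +1, go to q2
q2 | ___z[y]zxz   read y → write y, move -1, go to q1
q1 | ___[z]yzxz   read z → write _, move -1, go to q0
q0 | __[_]_yzxz   read _ → write _, move +1, go to q0
q0 | ___[_]yzxz   read _ → write _, move +1, go to q0
q0 | ____[y]zxz   read y → write z, move +1, go to q2
q2 | ____z[z]xz
The non-blank tape span at halt is zzxz.

zzxz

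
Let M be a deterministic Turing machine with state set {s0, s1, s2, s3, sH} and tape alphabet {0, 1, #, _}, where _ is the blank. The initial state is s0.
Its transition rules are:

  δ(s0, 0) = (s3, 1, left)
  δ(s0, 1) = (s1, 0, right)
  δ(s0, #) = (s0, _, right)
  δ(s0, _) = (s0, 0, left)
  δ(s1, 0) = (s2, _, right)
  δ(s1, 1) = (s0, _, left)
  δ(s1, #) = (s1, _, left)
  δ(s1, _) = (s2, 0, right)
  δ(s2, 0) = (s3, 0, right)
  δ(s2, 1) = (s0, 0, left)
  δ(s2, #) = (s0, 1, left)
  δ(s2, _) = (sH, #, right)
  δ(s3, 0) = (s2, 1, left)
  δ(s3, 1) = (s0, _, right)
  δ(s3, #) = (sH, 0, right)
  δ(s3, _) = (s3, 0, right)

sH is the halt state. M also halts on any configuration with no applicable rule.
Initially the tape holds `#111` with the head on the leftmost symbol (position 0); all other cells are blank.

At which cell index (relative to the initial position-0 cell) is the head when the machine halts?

s0 | _[#]111___   read # → write _, move right, go to s0
s0 | __[1]11___   read 1 → write 0, move right, go to s1
s1 | __0[1]1___   read 1 → write _, move left, go to s0
s0 | __[0]_1___   read 0 → write 1, move left, go to s3
s3 | _[_]1_1___   read _ → write 0, move right, go to s3
s3 | _0[1]_1___   read 1 → write _, move right, go to s0
s0 | _0_[_]1___   read _ → write 0, move left, go to s0
s0 | _0[_]01___   read _ → write 0, move left, go to s0
s0 | _[0]001___   read 0 → write 1, move left, go to s3
s3 | [_]1001___   read _ → write 0, move right, go to s3
s3 | 0[1]001___   read 1 → write _, move right, go to s0
s0 | 0_[0]01___   read 0 → write 1, move left, go to s3
s3 | 0[_]101___   read _ → write 0, move right, go to s3
s3 | 00[1]01___   read 1 → write _, move right, go to s0
s0 | 00_[0]1___   read 0 → write 1, move left, go to s3
s3 | 00[_]11___   read _ → write 0, move right, go to s3
s3 | 000[1]1___   read 1 → write _, move right, go to s0
s0 | 000_[1]___   read 1 → write 0, move right, go to s1
s1 | 000_0[_]__   read _ → write 0, move right, go to s2
s2 | 000_00[_]_   read _ → write #, move right, go to sH
sH | 000_00#[_]
At halt the head is at cell 6.

6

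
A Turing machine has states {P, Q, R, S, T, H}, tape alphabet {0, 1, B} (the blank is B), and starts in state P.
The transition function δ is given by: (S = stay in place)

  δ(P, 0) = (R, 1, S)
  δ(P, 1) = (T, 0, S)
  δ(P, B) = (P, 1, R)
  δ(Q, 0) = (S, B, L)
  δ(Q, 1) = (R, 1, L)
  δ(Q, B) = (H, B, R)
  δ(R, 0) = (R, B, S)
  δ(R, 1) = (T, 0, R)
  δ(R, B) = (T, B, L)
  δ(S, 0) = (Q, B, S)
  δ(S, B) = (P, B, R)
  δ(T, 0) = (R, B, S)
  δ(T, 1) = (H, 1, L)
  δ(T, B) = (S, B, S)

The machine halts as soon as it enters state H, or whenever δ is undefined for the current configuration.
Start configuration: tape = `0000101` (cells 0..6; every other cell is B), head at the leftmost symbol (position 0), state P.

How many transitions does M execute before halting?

state=P head=0 tape=B[0]000101   (P,0)→(R,1,S)
state=R head=0 tape=B[1]000101   (R,1)→(T,0,R)
state=T head=1 tape=B0[0]00101   (T,0)→(R,B,S)
state=R head=1 tape=B0[B]00101   (R,B)→(T,B,L)
state=T head=0 tape=B[0]B00101   (T,0)→(R,B,S)
state=R head=0 tape=B[B]B00101   (R,B)→(T,B,L)
state=T head=-1 tape=[B]BB00101   (T,B)→(S,B,S)
state=S head=-1 tape=[B]BB00101   (S,B)→(P,B,R)
state=P head=0 tape=B[B]B00101   (P,B)→(P,1,R)
state=P head=1 tape=B1[B]00101   (P,B)→(P,1,R)
state=P head=2 tape=B11[0]0101   (P,0)→(R,1,S)
state=R head=2 tape=B11[1]0101   (R,1)→(T,0,R)
state=T head=3 tape=B110[0]101   (T,0)→(R,B,S)
state=R head=3 tape=B110[B]101   (R,B)→(T,B,L)
state=T head=2 tape=B11[0]B101   (T,0)→(R,B,S)
state=R head=2 tape=B11[B]B101   (R,B)→(T,B,L)
state=T head=1 tape=B1[1]BB101   (T,1)→(H,1,L)
state=H head=0 tape=B[1]1BB101
M halts after 17 transitions.

17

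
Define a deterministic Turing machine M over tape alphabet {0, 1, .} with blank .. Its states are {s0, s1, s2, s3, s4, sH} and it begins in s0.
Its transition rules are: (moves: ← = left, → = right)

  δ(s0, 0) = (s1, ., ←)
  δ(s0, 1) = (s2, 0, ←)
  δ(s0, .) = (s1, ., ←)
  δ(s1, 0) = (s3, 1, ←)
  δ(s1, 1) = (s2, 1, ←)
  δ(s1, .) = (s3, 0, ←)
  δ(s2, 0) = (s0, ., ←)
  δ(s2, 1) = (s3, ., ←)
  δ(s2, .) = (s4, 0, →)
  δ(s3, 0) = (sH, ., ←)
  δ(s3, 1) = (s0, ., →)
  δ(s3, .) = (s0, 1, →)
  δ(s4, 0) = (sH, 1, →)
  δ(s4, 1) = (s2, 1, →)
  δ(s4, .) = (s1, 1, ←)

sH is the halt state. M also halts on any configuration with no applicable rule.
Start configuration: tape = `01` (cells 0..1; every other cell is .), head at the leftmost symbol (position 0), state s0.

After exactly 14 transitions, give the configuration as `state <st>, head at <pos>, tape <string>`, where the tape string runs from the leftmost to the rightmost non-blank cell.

state=s0 head=0 tape=...[0]1   (s0,0)→(s1,.,←)
state=s1 head=-1 tape=..[.].1   (s1,.)→(s3,0,←)
state=s3 head=-2 tape=.[.]0.1   (s3,.)→(s0,1,→)
state=s0 head=-1 tape=.1[0].1   (s0,0)→(s1,.,←)
state=s1 head=-2 tape=.[1]..1   (s1,1)→(s2,1,←)
state=s2 head=-3 tape=[.]1..1   (s2,.)→(s4,0,→)
state=s4 head=-2 tape=0[1]..1   (s4,1)→(s2,1,→)
state=s2 head=-1 tape=01[.].1   (s2,.)→(s4,0,→)
state=s4 head=0 tape=010[.]1   (s4,.)→(s1,1,←)
state=s1 head=-1 tape=01[0]11   (s1,0)→(s3,1,←)
state=s3 head=-2 tape=0[1]111   (s3,1)→(s0,.,→)
state=s0 head=-1 tape=0.[1]11   (s0,1)→(s2,0,←)
state=s2 head=-2 tape=0[.]011   (s2,.)→(s4,0,→)
state=s4 head=-1 tape=00[0]11   (s4,0)→(sH,1,→)
state=sH head=0 tape=001[1]1
After 14 steps: state sH, head at 0, tape 00111.

state sH, head at 0, tape 00111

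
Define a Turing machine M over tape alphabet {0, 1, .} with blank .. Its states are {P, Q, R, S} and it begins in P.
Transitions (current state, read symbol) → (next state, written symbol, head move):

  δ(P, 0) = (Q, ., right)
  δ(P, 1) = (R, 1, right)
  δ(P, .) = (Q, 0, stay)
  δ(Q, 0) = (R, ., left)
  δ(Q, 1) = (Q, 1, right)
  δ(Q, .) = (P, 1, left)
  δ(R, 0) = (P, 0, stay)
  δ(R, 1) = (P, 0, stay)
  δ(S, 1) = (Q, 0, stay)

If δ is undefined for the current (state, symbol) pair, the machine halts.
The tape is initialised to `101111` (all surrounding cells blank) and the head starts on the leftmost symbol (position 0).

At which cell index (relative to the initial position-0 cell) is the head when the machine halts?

1

state=P head=0 tape=[1]01111..   (P,1)→(R,1,right)
state=R head=1 tape=1[0]1111..   (R,0)→(P,0,stay)
state=P head=1 tape=1[0]1111..   (P,0)→(Q,.,right)
state=Q head=2 tape=1.[1]111..   (Q,1)→(Q,1,right)
state=Q head=3 tape=1.1[1]11..   (Q,1)→(Q,1,right)
state=Q head=4 tape=1.11[1]1..   (Q,1)→(Q,1,right)
state=Q head=5 tape=1.111[1]..   (Q,1)→(Q,1,right)
state=Q head=6 tape=1.1111[.].   (Q,.)→(P,1,left)
state=P head=5 tape=1.111[1]1.   (P,1)→(R,1,right)
state=R head=6 tape=1.1111[1].   (R,1)→(P,0,stay)
state=P head=6 tape=1.1111[0].   (P,0)→(Q,.,right)
state=Q head=7 tape=1.1111.[.]   (Q,.)→(P,1,left)
state=P head=6 tape=1.1111[.]1   (P,.)→(Q,0,stay)
state=Q head=6 tape=1.1111[0]1   (Q,0)→(R,.,left)
state=R head=5 tape=1.111[1].1   (R,1)→(P,0,stay)
state=P head=5 tape=1.111[0].1   (P,0)→(Q,.,right)
state=Q head=6 tape=1.111.[.]1   (Q,.)→(P,1,left)
state=P head=5 tape=1.111[.]11   (P,.)→(Q,0,stay)
state=Q head=5 tape=1.111[0]11   (Q,0)→(R,.,left)
state=R head=4 tape=1.11[1].11   (R,1)→(P,0,stay)
state=P head=4 tape=1.11[0].11   (P,0)→(Q,.,right)
state=Q head=5 tape=1.11.[.]11   (Q,.)→(P,1,left)
state=P head=4 tape=1.11[.]111   (P,.)→(Q,0,stay)
state=Q head=4 tape=1.11[0]111   (Q,0)→(R,.,left)
state=R head=3 tape=1.1[1].111   (R,1)→(P,0,stay)
state=P head=3 tape=1.1[0].111   (P,0)→(Q,.,right)
state=Q head=4 tape=1.1.[.]111   (Q,.)→(P,1,left)
state=P head=3 tape=1.1[.]1111   (P,.)→(Q,0,stay)
state=Q head=3 tape=1.1[0]1111   (Q,0)→(R,.,left)
state=R head=2 tape=1.[1].1111   (R,1)→(P,0,stay)
state=P head=2 tape=1.[0].1111   (P,0)→(Q,.,right)
state=Q head=3 tape=1..[.]1111   (Q,.)→(P,1,left)
state=P head=2 tape=1.[.]11111   (P,.)→(Q,0,stay)
state=Q head=2 tape=1.[0]11111   (Q,0)→(R,.,left)
state=R head=1 tape=1[.].11111
At halt the head is at cell 1.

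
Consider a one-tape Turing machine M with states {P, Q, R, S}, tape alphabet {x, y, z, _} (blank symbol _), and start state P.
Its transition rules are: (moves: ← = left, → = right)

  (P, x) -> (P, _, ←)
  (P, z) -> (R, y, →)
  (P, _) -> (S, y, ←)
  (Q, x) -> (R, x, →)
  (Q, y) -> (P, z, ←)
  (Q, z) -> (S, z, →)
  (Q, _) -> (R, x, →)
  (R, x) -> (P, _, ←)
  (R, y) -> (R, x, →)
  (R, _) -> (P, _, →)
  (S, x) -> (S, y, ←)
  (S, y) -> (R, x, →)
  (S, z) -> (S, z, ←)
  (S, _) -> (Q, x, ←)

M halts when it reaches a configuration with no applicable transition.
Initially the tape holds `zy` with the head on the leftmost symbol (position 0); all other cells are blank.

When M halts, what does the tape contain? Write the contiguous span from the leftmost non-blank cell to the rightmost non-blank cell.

P | [z]y__   read z → write y, move →, go to R
R | y[y]__   read y → write x, move →, go to R
R | yx[_]_   read _ → write _, move →, go to P
P | yx_[_]   read _ → write y, move ←, go to S
S | yx[_]y   read _ → write x, move ←, go to Q
Q | y[x]xy   read x → write x, move →, go to R
R | yx[x]y   read x → write _, move ←, go to P
P | y[x]_y   read x → write _, move ←, go to P
P | [y]__y
The non-blank tape span at halt is y__y.

y__y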